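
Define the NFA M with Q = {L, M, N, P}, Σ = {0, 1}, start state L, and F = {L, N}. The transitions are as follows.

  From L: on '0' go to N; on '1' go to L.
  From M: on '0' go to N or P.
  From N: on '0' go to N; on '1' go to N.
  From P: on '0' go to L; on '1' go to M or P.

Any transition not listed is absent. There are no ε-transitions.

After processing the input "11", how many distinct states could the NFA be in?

Start in {L}.
Read '1': {L} → {L}.
Read '1': {L} → {L}.
That set has 1 state.

1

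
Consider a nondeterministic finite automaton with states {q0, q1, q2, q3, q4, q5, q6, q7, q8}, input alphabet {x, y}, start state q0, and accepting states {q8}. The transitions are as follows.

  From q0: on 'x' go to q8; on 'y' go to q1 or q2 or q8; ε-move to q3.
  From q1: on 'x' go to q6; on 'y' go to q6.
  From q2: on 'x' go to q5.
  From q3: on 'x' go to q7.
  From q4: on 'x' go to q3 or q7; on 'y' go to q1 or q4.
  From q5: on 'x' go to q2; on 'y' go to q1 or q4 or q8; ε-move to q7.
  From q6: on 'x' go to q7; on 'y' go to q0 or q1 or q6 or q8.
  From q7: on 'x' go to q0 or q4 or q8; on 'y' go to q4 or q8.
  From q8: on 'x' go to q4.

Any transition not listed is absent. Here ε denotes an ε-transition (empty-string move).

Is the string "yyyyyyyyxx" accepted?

Yes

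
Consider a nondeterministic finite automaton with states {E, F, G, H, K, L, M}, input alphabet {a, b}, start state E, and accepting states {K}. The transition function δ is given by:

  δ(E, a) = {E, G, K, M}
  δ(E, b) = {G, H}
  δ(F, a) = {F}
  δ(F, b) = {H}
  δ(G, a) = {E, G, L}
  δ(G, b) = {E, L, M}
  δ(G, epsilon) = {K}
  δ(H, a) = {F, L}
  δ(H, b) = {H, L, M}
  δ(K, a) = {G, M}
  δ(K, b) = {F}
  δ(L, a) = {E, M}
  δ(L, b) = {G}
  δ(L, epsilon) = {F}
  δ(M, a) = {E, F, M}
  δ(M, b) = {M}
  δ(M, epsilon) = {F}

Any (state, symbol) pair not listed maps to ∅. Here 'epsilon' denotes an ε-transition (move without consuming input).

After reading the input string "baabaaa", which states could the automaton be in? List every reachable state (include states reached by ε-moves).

Start in {E}.
Read 'b': {E} → {G, H, K}.
Read 'a': {G, H, K} → {E, F, G, K, L, M}.
Read 'a': {E, F, G, K, L, M} → {E, F, G, K, L, M}.
Read 'b': {E, F, G, K, L, M} → {E, F, G, H, K, L, M}.
Read 'a': {E, F, G, H, K, L, M} → {E, F, G, K, L, M}.
Read 'a': {E, F, G, K, L, M} → {E, F, G, K, L, M}.
Read 'a': {E, F, G, K, L, M} → {E, F, G, K, L, M}.

{E, F, G, K, L, M}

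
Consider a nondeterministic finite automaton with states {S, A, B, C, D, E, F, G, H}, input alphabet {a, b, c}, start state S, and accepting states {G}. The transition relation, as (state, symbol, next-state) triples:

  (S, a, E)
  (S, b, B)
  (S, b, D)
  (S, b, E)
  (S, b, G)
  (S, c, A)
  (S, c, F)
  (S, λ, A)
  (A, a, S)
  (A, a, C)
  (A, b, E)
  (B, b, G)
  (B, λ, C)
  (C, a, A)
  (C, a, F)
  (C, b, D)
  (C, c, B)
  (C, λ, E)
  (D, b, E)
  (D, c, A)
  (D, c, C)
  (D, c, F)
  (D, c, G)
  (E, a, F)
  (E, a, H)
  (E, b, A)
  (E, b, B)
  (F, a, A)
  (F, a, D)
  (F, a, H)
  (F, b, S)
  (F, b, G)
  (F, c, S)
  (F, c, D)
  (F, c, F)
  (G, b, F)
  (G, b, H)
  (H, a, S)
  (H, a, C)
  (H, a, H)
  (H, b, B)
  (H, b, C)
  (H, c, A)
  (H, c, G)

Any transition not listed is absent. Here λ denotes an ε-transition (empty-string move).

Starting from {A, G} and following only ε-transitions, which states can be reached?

Begin with {A, G}.
No ε-moves leave this set, so the closure equals the set itself.

{A, G}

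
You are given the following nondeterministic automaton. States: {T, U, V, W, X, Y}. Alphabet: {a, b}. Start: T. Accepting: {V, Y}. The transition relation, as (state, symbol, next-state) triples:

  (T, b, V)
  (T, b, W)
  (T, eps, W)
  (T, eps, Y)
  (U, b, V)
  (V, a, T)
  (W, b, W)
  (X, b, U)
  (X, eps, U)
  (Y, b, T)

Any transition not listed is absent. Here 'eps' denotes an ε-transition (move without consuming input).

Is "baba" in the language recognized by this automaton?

Yes

Start: ε-closure({T}) = {T, W, Y}.
Read 'b': T→{V, W}, W→{W}, Y→{T}; union {T, V, W}; ε-closure = {T, V, W, Y}.
Read 'a': T→∅, V→{T}, W→∅, Y→∅; union {T}; ε-closure = {T, W, Y}.
Read 'b': T→{V, W}, W→{W}, Y→{T}; union {T, V, W}; ε-closure = {T, V, W, Y}.
Read 'a': T→∅, V→{T}, W→∅, Y→∅; union {T}; ε-closure = {T, W, Y}.
The final set {T, W, Y} contains the accepting state Y.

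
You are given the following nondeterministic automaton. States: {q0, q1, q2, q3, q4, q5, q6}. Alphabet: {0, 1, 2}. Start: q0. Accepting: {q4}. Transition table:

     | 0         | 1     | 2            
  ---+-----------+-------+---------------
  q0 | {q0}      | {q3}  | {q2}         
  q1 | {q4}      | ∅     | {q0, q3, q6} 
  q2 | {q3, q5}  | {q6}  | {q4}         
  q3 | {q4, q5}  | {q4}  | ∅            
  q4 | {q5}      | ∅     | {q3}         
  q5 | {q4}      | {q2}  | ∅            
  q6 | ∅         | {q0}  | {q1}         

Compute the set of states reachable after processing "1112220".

Start in {q0}.
Read '1': q0→{q3}; now {q3}.
Read '1': q3→{q4}; now {q4}.
Read '1': q4→∅; now ∅.
The set is empty and remains empty for the remaining 4 symbols.

∅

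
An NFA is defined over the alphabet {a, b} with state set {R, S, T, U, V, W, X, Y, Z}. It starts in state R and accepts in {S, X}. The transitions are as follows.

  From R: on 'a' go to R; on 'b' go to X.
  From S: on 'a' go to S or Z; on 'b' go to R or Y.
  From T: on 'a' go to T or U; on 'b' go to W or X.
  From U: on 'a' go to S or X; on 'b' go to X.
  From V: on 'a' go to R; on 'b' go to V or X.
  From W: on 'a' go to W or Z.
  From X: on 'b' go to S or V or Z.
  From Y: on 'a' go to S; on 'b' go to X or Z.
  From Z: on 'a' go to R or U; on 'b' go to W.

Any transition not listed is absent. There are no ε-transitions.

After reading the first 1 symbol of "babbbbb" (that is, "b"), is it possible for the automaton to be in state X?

Yes

Start in {R}.
Read 'b': {R} → {X}.
State X is in {X}.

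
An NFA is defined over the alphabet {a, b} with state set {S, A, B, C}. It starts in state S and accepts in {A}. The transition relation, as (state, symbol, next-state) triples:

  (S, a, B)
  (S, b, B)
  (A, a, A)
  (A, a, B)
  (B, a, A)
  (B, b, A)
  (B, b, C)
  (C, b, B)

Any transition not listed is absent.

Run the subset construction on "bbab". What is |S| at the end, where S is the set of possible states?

2

Start in {S}.
Read 'b': S→{B}; now {B}.
Read 'b': B→{A, C}; now {A, C}.
Read 'a': A→{A, B}, C→∅; now {A, B}.
Read 'b': A→∅, B→{A, C}; now {A, C}.
That set has 2 states.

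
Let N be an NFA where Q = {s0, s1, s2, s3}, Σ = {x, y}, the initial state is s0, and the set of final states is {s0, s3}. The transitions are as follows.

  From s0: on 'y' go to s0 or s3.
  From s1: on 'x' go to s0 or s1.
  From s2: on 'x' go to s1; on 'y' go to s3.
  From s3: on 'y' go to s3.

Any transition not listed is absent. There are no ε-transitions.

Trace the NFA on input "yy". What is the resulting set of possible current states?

{s0, s3}

Start in {s0}.
Read 'y': s0→{s0, s3}; now {s0, s3}.
Read 'y': s0→{s0, s3}, s3→{s3}; now {s0, s3}.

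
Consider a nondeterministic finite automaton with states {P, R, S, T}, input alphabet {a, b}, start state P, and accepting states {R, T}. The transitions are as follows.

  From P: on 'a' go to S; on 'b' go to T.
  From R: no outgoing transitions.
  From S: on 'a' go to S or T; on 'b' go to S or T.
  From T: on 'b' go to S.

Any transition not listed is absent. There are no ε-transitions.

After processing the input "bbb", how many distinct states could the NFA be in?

Start in {P}.
Read 'b': {P} → {T}.
Read 'b': {T} → {S}.
Read 'b': {S} → {S, T}.
That set has 2 states.

2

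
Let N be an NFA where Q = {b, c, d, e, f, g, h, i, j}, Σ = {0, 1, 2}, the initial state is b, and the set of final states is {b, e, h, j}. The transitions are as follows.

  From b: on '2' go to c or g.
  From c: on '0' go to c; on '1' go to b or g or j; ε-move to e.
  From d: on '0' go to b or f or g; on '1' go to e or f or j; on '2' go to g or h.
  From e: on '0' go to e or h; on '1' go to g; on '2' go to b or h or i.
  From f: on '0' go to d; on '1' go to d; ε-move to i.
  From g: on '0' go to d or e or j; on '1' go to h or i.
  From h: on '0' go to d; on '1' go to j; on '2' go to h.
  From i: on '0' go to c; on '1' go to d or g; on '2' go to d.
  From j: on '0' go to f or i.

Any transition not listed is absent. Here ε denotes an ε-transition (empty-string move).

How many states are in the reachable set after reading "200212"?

7

Start in {b}.
Read '2': b→{c, g}; union {c, g}; ε-closure = {c, e, g}.
Read '0': c→{c}, e→{e, h}, g→{d, e, j}; now {c, d, e, h, j}.
Read '0': c→{c}, d→{b, f, g}, e→{e, h}, h→{d}, j→{f, i}; now {b, c, d, e, f, g, h, i}.
Read '2': b→{c, g}, c→∅, d→{g, h}, e→{b, h, i}, f→∅, g→∅, h→{h}, i→{d}; union {b, c, d, g, h, i}; ε-closure = {b, c, d, e, g, h, i}.
Read '1': b→∅, c→{b, g, j}, d→{e, f, j}, e→{g}, g→{h, i}, h→{j}, i→{d, g}; now {b, d, e, f, g, h, i, j}.
Read '2': b→{c, g}, d→{g, h}, e→{b, h, i}, f→∅, g→∅, h→{h}, i→{d}, j→∅; union {b, c, d, g, h, i}; ε-closure = {b, c, d, e, g, h, i}.
That set has 7 states.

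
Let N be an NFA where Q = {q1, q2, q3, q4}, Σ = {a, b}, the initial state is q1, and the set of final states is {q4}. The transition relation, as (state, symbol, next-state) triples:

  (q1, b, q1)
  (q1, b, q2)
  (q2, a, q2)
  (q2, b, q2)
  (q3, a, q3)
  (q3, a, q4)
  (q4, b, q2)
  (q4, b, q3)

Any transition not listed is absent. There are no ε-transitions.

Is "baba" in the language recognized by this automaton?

No

Start in {q1}.
Read 'b': q1→{q1, q2}; now {q1, q2}.
Read 'a': q1→∅, q2→{q2}; now {q2}.
Read 'b': q2→{q2}; now {q2}.
Read 'a': q2→{q2}; now {q2}.
The final set {q2} contains no accepting state.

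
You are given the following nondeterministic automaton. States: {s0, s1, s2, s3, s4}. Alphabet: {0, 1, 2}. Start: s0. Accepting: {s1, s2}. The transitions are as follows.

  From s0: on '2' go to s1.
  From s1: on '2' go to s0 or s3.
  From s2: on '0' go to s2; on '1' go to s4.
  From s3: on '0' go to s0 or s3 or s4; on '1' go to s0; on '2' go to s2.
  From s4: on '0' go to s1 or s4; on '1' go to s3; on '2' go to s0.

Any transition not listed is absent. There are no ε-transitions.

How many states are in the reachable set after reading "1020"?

0

Start in {s0}.
Read '1': {s0} → ∅.
The set is empty and remains empty for the remaining 3 symbols.
That set has 0 states.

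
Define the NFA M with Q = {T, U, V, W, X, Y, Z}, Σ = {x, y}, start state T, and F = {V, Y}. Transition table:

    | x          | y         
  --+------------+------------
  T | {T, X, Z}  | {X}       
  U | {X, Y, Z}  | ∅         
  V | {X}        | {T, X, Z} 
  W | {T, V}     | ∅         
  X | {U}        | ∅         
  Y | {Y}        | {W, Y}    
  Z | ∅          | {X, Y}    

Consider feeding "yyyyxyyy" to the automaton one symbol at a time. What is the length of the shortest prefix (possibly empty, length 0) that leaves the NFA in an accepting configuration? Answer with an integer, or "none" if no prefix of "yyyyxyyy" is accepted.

none

Start in {T}.
Read 'y': T→{X}; now {X}.
Read 'y': X→∅; now ∅.
The set is empty and remains empty for the remaining 6 symbols.
No reachable set along the way intersects F.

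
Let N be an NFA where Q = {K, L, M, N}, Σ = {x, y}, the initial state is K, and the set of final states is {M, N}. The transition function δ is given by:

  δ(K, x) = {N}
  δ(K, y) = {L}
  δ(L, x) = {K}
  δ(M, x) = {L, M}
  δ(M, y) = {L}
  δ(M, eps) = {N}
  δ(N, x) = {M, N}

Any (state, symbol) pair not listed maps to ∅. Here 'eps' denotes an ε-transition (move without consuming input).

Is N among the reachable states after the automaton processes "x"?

Yes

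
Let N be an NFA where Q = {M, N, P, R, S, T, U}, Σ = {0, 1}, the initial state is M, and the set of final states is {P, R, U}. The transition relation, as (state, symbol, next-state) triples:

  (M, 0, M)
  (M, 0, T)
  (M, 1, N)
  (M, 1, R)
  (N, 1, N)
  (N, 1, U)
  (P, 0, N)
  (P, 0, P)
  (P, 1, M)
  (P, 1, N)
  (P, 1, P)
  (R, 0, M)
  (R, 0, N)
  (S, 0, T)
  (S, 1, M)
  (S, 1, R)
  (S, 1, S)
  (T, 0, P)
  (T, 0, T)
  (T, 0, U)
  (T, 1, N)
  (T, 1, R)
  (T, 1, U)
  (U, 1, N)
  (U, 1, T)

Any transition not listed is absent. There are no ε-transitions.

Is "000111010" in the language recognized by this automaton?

Yes

Start in {M}.
Read '0': {M} → {M, T}.
Read '0': {M, T} → {M, P, T, U}.
Read '0': {M, P, T, U} → {M, N, P, T, U}.
Read '1': {M, N, P, T, U} → {M, N, P, R, T, U}.
Read '1': {M, N, P, R, T, U} → {M, N, P, R, T, U}.
Read '1': {M, N, P, R, T, U} → {M, N, P, R, T, U}.
Read '0': {M, N, P, R, T, U} → {M, N, P, T, U}.
Read '1': {M, N, P, T, U} → {M, N, P, R, T, U}.
Read '0': {M, N, P, R, T, U} → {M, N, P, T, U}.
The final set {M, N, P, T, U} contains the accepting states P, U.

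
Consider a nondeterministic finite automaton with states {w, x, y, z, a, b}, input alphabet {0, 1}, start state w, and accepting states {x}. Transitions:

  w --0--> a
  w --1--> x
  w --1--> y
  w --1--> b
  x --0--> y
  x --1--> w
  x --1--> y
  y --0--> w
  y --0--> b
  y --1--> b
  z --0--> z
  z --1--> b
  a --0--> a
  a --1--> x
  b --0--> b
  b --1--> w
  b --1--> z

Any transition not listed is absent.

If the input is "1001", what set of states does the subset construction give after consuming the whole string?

Start in {w}.
Read '1': w→{x, y, b}; now {x, y, b}.
Read '0': x→{y}, y→{w, b}, b→{b}; now {w, y, b}.
Read '0': w→{a}, y→{w, b}, b→{b}; now {w, a, b}.
Read '1': w→{x, y, b}, a→{x}, b→{w, z}; now {w, x, y, z, b}.

{w, x, y, z, b}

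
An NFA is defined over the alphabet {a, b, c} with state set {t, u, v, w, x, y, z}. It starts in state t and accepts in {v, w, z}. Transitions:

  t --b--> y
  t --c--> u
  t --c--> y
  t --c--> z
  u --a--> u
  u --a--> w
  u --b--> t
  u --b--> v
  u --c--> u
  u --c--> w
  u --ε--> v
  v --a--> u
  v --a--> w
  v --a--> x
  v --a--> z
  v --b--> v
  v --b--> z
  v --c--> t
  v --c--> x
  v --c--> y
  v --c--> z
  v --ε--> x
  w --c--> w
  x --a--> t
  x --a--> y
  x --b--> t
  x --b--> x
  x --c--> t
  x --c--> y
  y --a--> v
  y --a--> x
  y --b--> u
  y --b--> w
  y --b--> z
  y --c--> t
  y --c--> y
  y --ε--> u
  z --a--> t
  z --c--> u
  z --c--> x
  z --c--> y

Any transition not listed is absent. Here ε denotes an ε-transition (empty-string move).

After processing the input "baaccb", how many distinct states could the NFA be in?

7

Start in {t}.
Read 'b': t→{y}; union {y}; ε-closure = {u, v, x, y}.
Read 'a': u→{u, w}, v→{u, w, x, z}, x→{t, y}, y→{v, x}; now {t, u, v, w, x, y, z}.
Read 'a': t→∅, u→{u, w}, v→{u, w, x, z}, w→∅, x→{t, y}, y→{v, x}, z→{t}; now {t, u, v, w, x, y, z}.
Read 'c': t→{u, y, z}, u→{u, w}, v→{t, x, y, z}, w→{w}, x→{t, y}, y→{t, y}, z→{u, x, y}; union {t, u, w, x, y, z}; ε-closure = {t, u, v, w, x, y, z}.
Read 'c': t→{u, y, z}, u→{u, w}, v→{t, x, y, z}, w→{w}, x→{t, y}, y→{t, y}, z→{u, x, y}; union {t, u, w, x, y, z}; ε-closure = {t, u, v, w, x, y, z}.
Read 'b': t→{y}, u→{t, v}, v→{v, z}, w→∅, x→{t, x}, y→{u, w, z}, z→∅; now {t, u, v, w, x, y, z}.
That set has 7 states.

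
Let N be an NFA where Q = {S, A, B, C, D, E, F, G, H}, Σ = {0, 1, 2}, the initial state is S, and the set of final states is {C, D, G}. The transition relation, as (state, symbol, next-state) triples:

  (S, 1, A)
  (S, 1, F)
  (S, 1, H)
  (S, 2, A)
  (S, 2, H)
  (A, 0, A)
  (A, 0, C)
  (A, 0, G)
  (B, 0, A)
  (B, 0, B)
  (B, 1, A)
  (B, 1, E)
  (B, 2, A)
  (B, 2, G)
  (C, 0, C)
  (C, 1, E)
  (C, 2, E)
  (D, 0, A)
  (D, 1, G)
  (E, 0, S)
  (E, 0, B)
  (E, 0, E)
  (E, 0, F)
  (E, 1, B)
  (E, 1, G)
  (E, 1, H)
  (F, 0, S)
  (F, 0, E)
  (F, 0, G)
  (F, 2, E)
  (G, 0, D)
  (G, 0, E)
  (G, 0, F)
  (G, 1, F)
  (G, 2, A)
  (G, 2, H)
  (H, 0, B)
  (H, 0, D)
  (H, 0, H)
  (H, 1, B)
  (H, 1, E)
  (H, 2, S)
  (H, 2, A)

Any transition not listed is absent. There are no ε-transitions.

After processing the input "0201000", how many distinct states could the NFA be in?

0

Start in {S}.
Read '0': {S} → ∅.
The set is empty and remains empty for the remaining 6 symbols.
That set has 0 states.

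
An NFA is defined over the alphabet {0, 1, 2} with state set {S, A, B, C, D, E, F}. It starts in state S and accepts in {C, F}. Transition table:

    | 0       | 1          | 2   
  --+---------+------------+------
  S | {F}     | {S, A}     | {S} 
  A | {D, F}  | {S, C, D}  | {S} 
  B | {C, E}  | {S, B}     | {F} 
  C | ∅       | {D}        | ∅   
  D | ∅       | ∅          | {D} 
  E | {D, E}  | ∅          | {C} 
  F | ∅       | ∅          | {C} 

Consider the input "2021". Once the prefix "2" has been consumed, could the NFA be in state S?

Start in {S}.
Read '2': S→{S}; now {S}.
State S is in {S}.

Yes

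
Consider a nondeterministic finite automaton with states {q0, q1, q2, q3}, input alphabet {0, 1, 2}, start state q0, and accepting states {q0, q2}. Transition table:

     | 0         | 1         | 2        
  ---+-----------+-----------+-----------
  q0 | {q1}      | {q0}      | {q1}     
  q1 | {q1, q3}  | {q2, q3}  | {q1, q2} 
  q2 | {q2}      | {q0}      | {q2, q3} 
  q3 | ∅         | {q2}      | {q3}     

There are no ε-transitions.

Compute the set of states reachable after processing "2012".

{q2, q3}

Start in {q0}.
Read '2': {q0} → {q1}.
Read '0': {q1} → {q1, q3}.
Read '1': {q1, q3} → {q2, q3}.
Read '2': {q2, q3} → {q2, q3}.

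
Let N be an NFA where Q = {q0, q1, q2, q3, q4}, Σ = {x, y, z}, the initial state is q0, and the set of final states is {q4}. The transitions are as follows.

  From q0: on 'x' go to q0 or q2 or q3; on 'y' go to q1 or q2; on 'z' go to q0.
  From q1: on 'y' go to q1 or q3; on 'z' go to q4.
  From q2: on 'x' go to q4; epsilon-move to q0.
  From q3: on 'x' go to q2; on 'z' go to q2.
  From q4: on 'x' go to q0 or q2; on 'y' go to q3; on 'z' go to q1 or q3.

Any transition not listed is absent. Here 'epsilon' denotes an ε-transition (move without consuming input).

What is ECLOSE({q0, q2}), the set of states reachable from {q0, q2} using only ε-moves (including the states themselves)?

{q0, q2}

Begin with {q0, q2}.
No ε-moves leave this set, so the closure equals the set itself.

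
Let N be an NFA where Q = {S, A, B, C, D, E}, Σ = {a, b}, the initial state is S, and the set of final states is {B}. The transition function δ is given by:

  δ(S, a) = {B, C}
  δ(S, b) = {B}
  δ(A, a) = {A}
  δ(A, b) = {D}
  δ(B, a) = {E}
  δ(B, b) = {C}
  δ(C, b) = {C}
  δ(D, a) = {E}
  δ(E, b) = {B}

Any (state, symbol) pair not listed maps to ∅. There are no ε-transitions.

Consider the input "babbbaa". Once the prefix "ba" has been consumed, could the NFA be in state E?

Yes

Start in {S}.
Read 'b': {S} → {B}.
Read 'a': {B} → {E}.
State E is in {E}.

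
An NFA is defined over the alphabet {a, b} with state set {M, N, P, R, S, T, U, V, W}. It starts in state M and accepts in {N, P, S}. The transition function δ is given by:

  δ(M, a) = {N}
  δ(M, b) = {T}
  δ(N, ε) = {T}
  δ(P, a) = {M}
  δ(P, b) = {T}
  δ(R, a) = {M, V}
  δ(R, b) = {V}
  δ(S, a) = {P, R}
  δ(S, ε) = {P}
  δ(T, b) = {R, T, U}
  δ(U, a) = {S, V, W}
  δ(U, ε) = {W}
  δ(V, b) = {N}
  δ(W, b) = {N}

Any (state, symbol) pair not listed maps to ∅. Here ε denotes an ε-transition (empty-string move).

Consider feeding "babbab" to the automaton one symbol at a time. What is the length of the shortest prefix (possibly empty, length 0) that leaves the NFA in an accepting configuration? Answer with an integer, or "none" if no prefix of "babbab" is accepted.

none

Start in {M}.
Read 'b': {M} → {T}.
Read 'a': {T} → ∅.
The set is empty and remains empty for the remaining 4 symbols.
No reachable set along the way intersects F.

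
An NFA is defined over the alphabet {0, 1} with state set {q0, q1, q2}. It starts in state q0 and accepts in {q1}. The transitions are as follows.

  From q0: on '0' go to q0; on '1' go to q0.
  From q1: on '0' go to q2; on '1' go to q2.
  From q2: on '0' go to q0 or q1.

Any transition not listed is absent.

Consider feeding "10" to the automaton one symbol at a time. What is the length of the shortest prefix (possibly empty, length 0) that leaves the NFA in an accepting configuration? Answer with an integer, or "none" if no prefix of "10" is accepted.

Start in {q0}.
Read '1': q0→{q0}; now {q0}.
Read '0': q0→{q0}; now {q0}.
No reachable set along the way intersects F.

none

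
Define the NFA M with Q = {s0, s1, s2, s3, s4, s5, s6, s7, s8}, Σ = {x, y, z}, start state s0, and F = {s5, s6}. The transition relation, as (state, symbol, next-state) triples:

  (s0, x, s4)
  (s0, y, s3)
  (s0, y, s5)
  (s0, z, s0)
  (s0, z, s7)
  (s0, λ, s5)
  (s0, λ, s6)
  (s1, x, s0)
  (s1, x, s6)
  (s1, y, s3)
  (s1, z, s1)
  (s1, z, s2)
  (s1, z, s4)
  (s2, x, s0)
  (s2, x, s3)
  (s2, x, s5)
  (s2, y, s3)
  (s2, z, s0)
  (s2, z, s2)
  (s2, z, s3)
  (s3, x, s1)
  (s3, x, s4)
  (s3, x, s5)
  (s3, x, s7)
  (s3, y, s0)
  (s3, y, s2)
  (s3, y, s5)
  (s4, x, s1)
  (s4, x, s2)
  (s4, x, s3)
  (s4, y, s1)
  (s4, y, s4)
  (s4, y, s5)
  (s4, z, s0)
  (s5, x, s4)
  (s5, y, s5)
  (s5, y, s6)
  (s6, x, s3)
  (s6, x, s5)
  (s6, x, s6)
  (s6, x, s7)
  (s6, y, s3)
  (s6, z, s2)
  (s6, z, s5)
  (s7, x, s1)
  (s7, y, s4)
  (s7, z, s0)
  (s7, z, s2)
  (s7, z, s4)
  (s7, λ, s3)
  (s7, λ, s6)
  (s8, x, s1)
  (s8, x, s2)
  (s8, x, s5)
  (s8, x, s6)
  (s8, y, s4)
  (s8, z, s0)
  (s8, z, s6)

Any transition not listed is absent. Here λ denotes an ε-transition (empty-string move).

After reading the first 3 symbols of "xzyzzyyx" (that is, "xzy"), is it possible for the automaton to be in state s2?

No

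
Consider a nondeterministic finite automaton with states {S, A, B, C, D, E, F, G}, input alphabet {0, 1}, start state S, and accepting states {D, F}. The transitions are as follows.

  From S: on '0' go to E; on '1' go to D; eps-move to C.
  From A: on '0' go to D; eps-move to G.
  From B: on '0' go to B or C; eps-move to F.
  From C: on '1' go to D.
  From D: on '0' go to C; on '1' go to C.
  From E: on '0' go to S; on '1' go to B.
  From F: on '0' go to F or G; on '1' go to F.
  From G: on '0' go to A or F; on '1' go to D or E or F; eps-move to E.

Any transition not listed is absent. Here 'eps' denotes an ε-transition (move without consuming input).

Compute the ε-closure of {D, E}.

{D, E}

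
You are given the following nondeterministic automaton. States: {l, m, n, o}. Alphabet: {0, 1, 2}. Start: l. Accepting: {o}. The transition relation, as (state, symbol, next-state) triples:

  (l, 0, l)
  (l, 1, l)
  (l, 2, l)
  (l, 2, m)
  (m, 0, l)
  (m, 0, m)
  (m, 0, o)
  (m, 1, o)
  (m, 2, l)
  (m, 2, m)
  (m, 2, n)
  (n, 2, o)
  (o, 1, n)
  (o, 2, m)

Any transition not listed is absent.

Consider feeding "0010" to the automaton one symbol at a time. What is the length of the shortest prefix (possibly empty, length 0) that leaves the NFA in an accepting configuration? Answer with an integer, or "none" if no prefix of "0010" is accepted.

none

Start in {l}.
Read '0': l→{l}; now {l}.
Read '0': l→{l}; now {l}.
Read '1': l→{l}; now {l}.
Read '0': l→{l}; now {l}.
No reachable set along the way intersects F.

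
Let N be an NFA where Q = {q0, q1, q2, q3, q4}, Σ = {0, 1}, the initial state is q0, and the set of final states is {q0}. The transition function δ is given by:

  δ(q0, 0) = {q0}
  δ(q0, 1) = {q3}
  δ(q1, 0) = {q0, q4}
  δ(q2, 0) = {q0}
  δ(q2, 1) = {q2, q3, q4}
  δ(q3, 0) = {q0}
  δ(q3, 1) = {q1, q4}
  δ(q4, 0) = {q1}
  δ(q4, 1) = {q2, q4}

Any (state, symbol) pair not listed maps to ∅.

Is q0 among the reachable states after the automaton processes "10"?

Start in {q0}.
Read '1': q0→{q3}; now {q3}.
Read '0': q3→{q0}; now {q0}.
State q0 is in {q0}.

Yes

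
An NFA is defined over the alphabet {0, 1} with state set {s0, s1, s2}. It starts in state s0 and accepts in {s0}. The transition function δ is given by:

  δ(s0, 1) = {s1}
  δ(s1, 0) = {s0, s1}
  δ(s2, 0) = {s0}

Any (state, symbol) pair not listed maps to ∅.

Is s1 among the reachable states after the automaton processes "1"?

Start in {s0}.
Read '1': s0→{s1}; now {s1}.
State s1 is in {s1}.

Yes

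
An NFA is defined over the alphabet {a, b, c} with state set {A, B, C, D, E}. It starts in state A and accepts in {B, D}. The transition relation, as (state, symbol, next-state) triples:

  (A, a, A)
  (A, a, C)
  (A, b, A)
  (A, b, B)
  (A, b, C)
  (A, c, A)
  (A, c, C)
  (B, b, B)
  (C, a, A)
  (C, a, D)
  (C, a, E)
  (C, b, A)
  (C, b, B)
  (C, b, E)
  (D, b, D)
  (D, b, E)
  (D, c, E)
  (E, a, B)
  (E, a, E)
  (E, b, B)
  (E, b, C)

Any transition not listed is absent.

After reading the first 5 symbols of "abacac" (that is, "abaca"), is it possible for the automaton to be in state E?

Start in {A}.
Read 'a': A→{A, C}; now {A, C}.
Read 'b': A→{A, B, C}, C→{A, B, E}; now {A, B, C, E}.
Read 'a': A→{A, C}, B→∅, C→{A, D, E}, E→{B, E}; now {A, B, C, D, E}.
Read 'c': A→{A, C}, B→∅, C→∅, D→{E}, E→∅; now {A, C, E}.
Read 'a': A→{A, C}, C→{A, D, E}, E→{B, E}; now {A, B, C, D, E}.
State E is in {A, B, C, D, E}.

Yes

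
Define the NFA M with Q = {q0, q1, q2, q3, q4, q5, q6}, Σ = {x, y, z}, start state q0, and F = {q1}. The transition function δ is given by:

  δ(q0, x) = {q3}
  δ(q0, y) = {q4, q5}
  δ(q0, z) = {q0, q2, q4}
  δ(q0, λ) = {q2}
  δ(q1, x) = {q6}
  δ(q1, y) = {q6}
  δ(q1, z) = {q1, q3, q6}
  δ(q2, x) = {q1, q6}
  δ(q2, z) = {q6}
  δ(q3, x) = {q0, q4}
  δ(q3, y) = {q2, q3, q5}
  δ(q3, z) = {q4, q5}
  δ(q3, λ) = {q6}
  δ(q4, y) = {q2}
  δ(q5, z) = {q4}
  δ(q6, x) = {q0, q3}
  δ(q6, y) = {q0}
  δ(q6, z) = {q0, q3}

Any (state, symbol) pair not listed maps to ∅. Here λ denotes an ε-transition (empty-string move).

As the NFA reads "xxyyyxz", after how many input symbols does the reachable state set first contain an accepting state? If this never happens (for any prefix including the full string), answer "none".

1

Start: ε-closure({q0}) = {q0, q2}.
Read 'x': {q0, q2} → {q1, q3, q6}.
None of the earlier sets intersect F, but {q1, q3, q6} does.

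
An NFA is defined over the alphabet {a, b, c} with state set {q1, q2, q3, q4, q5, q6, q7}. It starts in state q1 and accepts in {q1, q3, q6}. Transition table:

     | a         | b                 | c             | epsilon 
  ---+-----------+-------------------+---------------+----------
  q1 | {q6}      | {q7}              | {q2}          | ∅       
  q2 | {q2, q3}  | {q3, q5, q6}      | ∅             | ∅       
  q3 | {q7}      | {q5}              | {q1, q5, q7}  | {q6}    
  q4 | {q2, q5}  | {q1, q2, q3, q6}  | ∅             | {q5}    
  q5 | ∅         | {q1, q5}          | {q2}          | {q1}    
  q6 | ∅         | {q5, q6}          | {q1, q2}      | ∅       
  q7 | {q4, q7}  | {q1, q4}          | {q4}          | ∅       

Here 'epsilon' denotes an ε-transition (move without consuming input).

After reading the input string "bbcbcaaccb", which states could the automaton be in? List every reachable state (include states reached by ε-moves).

Start in {q1}.
Read 'b': {q1} → {q7}.
Read 'b': {q7} → {q1, q4, q5}.
Read 'c': {q1, q4, q5} → {q2}.
Read 'b': {q2} → {q1, q3, q5, q6}.
Read 'c': {q1, q3, q5, q6} → {q1, q2, q5, q7}.
Read 'a': {q1, q2, q5, q7} → {q1, q2, q3, q4, q5, q6, q7}.
Read 'a': {q1, q2, q3, q4, q5, q6, q7} → {q1, q2, q3, q4, q5, q6, q7}.
Read 'c': {q1, q2, q3, q4, q5, q6, q7} → {q1, q2, q4, q5, q7}.
Read 'c': {q1, q2, q4, q5, q7} → {q1, q2, q4, q5}.
Read 'b': {q1, q2, q4, q5} → {q1, q2, q3, q5, q6, q7}.

{q1, q2, q3, q5, q6, q7}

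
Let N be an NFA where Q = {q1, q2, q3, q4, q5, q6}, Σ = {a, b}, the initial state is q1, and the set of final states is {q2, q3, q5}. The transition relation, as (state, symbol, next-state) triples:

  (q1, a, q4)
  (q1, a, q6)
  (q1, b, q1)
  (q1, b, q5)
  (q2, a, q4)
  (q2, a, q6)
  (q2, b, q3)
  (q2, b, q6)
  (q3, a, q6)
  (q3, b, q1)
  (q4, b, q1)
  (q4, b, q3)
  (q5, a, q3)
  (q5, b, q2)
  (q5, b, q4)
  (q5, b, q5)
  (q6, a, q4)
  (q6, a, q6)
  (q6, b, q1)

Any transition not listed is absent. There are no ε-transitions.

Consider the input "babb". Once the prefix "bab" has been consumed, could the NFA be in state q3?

Yes

Start in {q1}.
Read 'b': {q1} → {q1, q5}.
Read 'a': {q1, q5} → {q3, q4, q6}.
Read 'b': {q3, q4, q6} → {q1, q3}.
State q3 is in {q1, q3}.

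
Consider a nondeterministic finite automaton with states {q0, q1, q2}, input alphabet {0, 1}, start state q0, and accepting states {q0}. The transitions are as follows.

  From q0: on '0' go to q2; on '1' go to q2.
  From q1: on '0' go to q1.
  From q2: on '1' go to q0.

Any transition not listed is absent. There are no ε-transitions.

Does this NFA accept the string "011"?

Start in {q0}.
Read '0': q0→{q2}; now {q2}.
Read '1': q2→{q0}; now {q0}.
Read '1': q0→{q2}; now {q2}.
The final set {q2} contains no accepting state.

No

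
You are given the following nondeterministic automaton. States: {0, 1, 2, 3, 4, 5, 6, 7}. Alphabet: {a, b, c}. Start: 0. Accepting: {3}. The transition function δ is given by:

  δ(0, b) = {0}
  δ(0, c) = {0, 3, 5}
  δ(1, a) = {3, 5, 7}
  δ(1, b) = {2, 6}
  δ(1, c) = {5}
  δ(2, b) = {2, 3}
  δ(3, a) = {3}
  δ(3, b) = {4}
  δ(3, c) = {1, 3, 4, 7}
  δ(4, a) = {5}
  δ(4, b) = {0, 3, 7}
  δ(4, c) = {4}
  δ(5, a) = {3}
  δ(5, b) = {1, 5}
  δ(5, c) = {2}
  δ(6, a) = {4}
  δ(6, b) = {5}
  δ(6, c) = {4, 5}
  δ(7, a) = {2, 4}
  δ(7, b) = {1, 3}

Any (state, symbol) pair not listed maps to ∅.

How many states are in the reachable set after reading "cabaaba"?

Start in {0}.
Read 'c': 0→{0, 3, 5}; now {0, 3, 5}.
Read 'a': 0→∅, 3→{3}, 5→{3}; now {3}.
Read 'b': 3→{4}; now {4}.
Read 'a': 4→{5}; now {5}.
Read 'a': 5→{3}; now {3}.
Read 'b': 3→{4}; now {4}.
Read 'a': 4→{5}; now {5}.
That set has 1 state.

1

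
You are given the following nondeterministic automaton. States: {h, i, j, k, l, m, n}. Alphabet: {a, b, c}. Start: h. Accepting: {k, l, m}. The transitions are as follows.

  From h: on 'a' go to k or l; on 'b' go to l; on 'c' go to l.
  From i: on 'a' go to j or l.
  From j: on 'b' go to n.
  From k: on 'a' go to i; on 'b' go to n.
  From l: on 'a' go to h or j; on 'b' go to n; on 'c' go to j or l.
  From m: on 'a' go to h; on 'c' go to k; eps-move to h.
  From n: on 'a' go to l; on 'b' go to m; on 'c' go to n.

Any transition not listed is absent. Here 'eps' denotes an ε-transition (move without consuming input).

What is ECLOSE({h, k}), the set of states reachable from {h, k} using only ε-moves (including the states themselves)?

{h, k}

Begin with {h, k}.
No ε-moves leave this set, so the closure equals the set itself.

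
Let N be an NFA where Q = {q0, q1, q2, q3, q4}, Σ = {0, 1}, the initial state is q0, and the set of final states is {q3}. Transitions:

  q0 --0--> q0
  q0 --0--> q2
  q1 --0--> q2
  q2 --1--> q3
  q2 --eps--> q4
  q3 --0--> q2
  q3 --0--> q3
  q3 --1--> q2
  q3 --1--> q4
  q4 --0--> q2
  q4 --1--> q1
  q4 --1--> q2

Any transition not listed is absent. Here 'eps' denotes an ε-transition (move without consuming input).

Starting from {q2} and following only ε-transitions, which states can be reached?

Begin with {q2}.
ε-move q2 → q4; add q4.

{q2, q4}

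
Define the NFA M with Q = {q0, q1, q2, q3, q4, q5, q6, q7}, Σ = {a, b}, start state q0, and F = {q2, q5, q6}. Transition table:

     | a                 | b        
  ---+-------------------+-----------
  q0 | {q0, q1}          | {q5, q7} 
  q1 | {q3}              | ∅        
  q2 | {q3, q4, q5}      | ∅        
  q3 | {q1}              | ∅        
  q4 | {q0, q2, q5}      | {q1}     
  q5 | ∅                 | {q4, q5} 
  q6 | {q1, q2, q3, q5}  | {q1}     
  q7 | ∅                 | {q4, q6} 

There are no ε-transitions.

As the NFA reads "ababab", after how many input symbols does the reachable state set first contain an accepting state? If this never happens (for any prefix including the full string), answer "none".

Start in {q0}.
Read 'a': {q0} → {q0, q1}.
Read 'b': {q0, q1} → {q5, q7}.
None of the earlier sets intersect F, but {q5, q7} does.

2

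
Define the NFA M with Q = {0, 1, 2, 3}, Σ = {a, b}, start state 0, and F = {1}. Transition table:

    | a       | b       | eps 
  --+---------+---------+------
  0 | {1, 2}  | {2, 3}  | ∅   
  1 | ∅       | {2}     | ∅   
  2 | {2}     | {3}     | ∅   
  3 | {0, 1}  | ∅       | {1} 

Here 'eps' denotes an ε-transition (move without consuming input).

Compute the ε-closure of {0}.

Begin with {0}.
No ε-moves leave this set, so the closure equals the set itself.

{0}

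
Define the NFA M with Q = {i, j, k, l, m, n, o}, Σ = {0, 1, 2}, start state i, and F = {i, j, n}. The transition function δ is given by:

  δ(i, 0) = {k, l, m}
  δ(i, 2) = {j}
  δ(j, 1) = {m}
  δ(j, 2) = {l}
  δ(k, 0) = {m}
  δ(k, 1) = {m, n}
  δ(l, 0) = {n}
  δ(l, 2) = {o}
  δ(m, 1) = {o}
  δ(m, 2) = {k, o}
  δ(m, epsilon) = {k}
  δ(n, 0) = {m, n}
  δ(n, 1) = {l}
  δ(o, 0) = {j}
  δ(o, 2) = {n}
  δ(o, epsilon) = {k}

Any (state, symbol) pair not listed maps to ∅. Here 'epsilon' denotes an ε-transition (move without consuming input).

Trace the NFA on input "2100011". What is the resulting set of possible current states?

Start in {i}.
Read '2': {i} → {j}.
Read '1': {j} → {k, m}.
Read '0': {k, m} → {k, m}.
Read '0': {k, m} → {k, m}.
Read '0': {k, m} → {k, m}.
Read '1': {k, m} → {k, m, n, o}.
Read '1': {k, m, n, o} → {k, l, m, n, o}.

{k, l, m, n, o}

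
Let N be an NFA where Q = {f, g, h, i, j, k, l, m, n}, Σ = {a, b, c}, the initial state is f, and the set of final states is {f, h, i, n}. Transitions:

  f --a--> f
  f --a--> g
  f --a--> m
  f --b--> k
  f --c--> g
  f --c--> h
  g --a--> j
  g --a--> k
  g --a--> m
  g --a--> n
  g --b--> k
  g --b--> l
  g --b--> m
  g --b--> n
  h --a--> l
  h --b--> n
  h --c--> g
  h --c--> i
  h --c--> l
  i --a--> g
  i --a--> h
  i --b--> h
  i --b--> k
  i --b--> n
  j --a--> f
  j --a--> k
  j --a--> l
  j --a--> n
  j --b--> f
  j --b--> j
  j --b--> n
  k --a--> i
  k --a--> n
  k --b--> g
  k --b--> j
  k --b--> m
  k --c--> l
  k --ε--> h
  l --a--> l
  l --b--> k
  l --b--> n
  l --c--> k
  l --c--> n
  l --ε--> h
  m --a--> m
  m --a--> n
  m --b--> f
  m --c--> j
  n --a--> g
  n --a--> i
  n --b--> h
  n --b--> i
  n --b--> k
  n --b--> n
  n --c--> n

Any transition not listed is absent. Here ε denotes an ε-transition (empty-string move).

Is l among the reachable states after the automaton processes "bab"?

No

Start in {f}.
Read 'b': f→{k}; union {k}; ε-closure = {h, k}.
Read 'a': h→{l}, k→{i, n}; union {i, l, n}; ε-closure = {h, i, l, n}.
Read 'b': h→{n}, i→{h, k, n}, l→{k, n}, n→{h, i, k, n}; now {h, i, k, n}.
State l is not in {h, i, k, n}.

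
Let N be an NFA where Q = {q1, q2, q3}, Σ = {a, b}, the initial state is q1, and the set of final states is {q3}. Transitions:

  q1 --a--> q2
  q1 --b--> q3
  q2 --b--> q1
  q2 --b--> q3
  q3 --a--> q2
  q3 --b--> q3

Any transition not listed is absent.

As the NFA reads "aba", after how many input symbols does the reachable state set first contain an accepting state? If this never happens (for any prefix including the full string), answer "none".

Start in {q1}.
Read 'a': q1→{q2}; now {q2}.
Read 'b': q2→{q1, q3}; now {q1, q3}.
None of the earlier sets intersect F, but {q1, q3} does.

2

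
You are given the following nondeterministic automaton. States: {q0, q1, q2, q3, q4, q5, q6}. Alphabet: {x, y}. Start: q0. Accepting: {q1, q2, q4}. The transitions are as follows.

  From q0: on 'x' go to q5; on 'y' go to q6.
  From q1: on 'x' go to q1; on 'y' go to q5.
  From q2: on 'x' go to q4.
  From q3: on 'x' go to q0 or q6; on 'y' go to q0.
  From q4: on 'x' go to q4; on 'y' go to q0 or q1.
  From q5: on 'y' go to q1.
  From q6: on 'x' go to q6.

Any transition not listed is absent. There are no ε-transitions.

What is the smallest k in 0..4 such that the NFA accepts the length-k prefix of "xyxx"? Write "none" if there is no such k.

2

Start in {q0}.
Read 'x': q0→{q5}; now {q5}.
Read 'y': q5→{q1}; now {q1}.
None of the earlier sets intersect F, but {q1} does.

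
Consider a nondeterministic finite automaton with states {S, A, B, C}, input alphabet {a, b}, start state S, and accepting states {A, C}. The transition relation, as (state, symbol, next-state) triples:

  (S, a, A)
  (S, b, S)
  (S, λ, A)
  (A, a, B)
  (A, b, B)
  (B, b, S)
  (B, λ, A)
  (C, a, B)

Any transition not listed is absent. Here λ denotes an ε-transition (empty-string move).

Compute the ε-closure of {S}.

Begin with {S}.
ε-move S → A; add A.

{S, A}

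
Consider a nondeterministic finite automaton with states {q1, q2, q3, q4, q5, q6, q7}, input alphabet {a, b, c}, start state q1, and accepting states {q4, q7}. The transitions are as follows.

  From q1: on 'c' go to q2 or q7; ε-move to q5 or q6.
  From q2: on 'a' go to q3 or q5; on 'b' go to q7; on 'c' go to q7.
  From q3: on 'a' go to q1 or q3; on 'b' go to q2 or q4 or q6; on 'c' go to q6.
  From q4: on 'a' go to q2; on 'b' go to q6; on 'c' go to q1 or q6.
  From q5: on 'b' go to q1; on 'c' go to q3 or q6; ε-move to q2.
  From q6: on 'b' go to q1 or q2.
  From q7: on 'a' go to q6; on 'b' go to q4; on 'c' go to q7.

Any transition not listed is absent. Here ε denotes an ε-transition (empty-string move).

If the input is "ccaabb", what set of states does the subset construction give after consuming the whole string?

∅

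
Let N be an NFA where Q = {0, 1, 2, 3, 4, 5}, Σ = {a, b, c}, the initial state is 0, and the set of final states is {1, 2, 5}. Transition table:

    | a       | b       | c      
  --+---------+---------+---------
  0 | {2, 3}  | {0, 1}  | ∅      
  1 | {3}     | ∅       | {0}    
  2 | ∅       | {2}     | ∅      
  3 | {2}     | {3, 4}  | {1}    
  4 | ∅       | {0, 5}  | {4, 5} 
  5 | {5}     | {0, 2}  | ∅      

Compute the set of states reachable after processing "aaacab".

Start in {0}.
Read 'a': 0→{2, 3}; now {2, 3}.
Read 'a': 2→∅, 3→{2}; now {2}.
Read 'a': 2→∅; now ∅.
The set is empty and remains empty for the remaining 3 symbols.

∅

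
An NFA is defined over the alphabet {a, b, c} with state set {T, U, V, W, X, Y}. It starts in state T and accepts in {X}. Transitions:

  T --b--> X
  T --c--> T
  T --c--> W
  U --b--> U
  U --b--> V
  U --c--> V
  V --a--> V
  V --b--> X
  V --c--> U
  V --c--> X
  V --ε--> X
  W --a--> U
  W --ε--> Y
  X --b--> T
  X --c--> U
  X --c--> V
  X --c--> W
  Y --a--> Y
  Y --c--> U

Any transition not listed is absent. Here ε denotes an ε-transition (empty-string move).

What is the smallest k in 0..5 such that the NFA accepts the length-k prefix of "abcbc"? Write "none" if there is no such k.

Start in {T}.
Read 'a': T→∅; now ∅.
The set is empty and remains empty for the remaining 4 symbols.
No reachable set along the way intersects F.

none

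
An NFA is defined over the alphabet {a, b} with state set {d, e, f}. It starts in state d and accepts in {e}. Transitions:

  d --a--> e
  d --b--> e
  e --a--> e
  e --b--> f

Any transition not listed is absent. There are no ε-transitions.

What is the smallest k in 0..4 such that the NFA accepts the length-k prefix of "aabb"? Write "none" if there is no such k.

Start in {d}.
Read 'a': d→{e}; now {e}.
None of the earlier sets intersect F, but {e} does.

1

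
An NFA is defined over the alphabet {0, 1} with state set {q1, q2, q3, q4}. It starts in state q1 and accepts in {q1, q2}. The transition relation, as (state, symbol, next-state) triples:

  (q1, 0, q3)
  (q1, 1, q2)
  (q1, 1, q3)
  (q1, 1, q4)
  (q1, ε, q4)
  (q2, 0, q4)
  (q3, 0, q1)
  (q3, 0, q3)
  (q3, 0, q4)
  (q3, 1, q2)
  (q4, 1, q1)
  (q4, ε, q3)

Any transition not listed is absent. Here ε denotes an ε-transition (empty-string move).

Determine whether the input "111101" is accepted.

Yes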